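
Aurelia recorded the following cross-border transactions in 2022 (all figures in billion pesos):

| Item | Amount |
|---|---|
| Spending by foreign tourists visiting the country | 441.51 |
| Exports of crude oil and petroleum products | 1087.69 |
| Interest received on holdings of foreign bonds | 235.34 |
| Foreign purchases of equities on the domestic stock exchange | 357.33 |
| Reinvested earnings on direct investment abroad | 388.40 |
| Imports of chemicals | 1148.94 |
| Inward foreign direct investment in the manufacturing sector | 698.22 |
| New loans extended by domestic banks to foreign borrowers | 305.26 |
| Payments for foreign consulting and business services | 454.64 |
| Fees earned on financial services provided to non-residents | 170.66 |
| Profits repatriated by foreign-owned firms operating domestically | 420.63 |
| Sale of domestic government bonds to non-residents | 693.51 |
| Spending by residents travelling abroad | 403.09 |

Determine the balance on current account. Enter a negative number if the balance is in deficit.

Goods: -1148.94 + 1087.69 = -61.25
Services: -454.64 - 403.09 + 170.66 + 441.51 = -245.56
Primary income: 388.40 + 235.34 - 420.63 = 203.11
Current account = (-61.25) + (-245.56) + 203.11 = -103.70
(Excluded from the current account — financial account: foreign purchases of equities on the domestic stock exchange 357.33, inward foreign direct investment in the manufacturing sector 698.22, new loans extended by domestic banks to foreign borrowers 305.26, sale of domestic government bonds to non-residents 693.51.)

-103.70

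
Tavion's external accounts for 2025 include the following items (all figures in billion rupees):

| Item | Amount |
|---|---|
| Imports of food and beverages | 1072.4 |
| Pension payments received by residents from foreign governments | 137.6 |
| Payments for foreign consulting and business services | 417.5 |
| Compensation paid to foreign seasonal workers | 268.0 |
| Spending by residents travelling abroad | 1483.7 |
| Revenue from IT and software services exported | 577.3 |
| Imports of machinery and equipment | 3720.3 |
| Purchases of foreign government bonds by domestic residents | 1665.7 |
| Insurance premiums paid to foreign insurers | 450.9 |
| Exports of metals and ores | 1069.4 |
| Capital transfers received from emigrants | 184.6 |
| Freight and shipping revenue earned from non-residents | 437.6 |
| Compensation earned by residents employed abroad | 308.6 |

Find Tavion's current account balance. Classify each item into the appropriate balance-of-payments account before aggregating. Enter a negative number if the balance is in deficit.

Goods: -1072.4 - 3720.3 + 1069.4 = -3723.3
Services: 437.6 - 450.9 - 417.5 - 1483.7 + 577.3 = -1337.2
Primary income: 308.6 - 268.0 = 40.6
Secondary income: 137.6
Current account = (-3723.3) + (-1337.2) + 40.6 + 137.6 = -4882.3
(Excluded from the current account — financial account: purchases of foreign government bonds by domestic residents 1665.7; capital account: capital transfers received from emigrants 184.6.)

-4882.3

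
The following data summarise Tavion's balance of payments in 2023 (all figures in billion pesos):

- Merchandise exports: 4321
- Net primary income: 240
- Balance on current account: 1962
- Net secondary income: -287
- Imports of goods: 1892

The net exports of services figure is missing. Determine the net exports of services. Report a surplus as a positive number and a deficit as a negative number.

-420

Current account = goods balance + services balance + net primary income + net secondary income
Sum of the known components = 2382
Net exports of services = CA - (known components) = 1962 - 2382 = -420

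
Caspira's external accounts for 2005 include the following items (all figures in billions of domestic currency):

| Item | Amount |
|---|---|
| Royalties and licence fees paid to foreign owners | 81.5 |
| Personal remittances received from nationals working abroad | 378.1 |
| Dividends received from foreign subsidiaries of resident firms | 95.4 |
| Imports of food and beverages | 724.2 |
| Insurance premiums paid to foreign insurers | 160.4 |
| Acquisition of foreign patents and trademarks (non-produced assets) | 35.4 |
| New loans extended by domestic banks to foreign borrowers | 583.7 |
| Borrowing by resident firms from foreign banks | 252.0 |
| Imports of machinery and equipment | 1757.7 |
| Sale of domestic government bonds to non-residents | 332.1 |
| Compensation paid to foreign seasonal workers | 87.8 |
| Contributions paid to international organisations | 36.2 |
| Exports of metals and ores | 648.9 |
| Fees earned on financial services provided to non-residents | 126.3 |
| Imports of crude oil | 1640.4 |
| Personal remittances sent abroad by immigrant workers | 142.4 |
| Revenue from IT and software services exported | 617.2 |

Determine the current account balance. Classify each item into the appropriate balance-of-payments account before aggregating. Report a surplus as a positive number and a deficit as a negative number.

-2764.7

Goods: -1640.4 - 1757.7 - 724.2 + 648.9 = -3473.4
Services: -160.4 + 126.3 + 617.2 - 81.5 = 501.6
Primary income: -87.8 + 95.4 = 7.6
Secondary income: -142.4 + 378.1 - 36.2 = 199.5
Current account = (-3473.4) + 501.6 + 7.6 + 199.5 = -2764.7
(Excluded from the current account — capital account: acquisition of foreign patents and trademarks (non-produced assets) 35.4; financial account: new loans extended by domestic banks to foreign borrowers 583.7, borrowing by resident firms from foreign banks 252.0, sale of domestic government bonds to non-residents 332.1.)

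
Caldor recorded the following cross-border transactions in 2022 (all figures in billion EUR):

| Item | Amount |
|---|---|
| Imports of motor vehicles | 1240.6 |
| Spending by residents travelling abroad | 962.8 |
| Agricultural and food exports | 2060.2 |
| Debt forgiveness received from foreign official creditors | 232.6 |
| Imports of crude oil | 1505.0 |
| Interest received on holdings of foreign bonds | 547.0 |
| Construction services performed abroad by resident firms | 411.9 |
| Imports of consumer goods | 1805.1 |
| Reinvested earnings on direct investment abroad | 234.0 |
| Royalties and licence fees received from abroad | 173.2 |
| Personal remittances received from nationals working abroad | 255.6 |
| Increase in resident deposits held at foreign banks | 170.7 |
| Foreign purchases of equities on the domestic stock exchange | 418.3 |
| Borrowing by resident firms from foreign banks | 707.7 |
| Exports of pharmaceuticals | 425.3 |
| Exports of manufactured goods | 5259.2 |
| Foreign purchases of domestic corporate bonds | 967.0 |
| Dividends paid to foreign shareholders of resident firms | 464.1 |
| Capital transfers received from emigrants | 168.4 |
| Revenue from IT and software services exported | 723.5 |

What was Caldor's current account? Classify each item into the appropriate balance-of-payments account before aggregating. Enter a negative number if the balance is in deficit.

4112.3

Goods: -1505.0 + 5259.2 + 2060.2 + 425.3 - 1805.1 - 1240.6 = 3194.0
Services: 723.5 + 411.9 - 962.8 + 173.2 = 345.8
Primary income: -464.1 + 547.0 + 234.0 = 316.9
Secondary income: 255.6
Current account = 3194.0 + 345.8 + 316.9 + 255.6 = 4112.3
(Excluded from the current account — capital account: debt forgiveness received from foreign official creditors 232.6, capital transfers received from emigrants 168.4; financial account: increase in resident deposits held at foreign banks 170.7, foreign purchases of equities on the domestic stock exchange 418.3, borrowing by resident firms from foreign banks 707.7, foreign purchases of domestic corporate bonds 967.0.)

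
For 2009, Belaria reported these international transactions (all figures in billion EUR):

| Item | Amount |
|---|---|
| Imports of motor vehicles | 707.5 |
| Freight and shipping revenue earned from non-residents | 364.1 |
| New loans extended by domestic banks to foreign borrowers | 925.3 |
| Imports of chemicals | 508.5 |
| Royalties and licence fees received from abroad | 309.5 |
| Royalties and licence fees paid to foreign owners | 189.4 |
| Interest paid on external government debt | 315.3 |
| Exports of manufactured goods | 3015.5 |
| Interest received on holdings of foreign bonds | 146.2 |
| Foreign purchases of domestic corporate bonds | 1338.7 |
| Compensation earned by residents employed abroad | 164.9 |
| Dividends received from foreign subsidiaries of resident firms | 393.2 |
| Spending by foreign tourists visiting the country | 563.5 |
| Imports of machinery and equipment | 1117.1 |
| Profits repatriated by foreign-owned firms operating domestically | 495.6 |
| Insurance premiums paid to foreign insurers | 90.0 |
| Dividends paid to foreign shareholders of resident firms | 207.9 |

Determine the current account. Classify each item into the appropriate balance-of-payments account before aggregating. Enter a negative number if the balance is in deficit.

Goods: -1117.1 + 3015.5 - 508.5 - 707.5 = 682.4
Services: 364.1 - 90.0 + 563.5 - 189.4 + 309.5 = 957.7
Primary income: -315.3 - 495.6 - 207.9 + 393.2 + 146.2 + 164.9 = -314.5
Current account = 682.4 + 957.7 + (-314.5) = 1325.6
(Excluded from the current account — financial account: new loans extended by domestic banks to foreign borrowers 925.3, foreign purchases of domestic corporate bonds 1338.7.)

1325.6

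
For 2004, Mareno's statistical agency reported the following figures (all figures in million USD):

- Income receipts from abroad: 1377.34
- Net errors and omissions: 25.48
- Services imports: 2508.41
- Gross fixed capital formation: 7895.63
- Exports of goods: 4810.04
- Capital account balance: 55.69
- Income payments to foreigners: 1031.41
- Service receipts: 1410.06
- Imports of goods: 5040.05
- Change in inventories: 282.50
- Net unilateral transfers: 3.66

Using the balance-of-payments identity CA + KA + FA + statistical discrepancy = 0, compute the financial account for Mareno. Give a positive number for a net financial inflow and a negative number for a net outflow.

Goods balance = 4810.04 - 5040.05 = -230.01
Services balance = 1410.06 - 2508.41 = -1098.35
Trade balance (goods + services) = -230.01 + (-1098.35) = -1328.36
Net primary income = 1377.34 - 1031.41 = 345.93
Net secondary income = 3.66
Current account = -1328.36 + 345.93 + 3.66 = -978.77
Financial account = -(-978.77 + 55.69 + 25.48) = 897.60

897.60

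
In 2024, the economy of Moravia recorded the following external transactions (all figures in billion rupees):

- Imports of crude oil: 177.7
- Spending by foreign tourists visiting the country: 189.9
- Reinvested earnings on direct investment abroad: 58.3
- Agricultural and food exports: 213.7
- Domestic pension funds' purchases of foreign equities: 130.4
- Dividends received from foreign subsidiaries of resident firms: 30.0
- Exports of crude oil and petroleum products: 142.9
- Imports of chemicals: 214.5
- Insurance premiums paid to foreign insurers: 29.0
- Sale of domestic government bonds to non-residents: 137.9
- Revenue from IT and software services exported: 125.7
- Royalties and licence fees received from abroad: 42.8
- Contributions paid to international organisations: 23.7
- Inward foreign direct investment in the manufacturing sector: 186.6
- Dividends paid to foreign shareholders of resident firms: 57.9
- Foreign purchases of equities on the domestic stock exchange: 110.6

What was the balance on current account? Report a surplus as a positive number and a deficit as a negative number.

Goods: -214.5 + 142.9 + 213.7 - 177.7 = -35.6
Services: 125.7 - 29.0 + 42.8 + 189.9 = 329.4
Primary income: 30.0 + 58.3 - 57.9 = 30.4
Secondary income: -23.7
Current account = (-35.6) + 329.4 + 30.4 + (-23.7) = 300.5
(Excluded from the current account — financial account: domestic pension funds' purchases of foreign equities 130.4, sale of domestic government bonds to non-residents 137.9, inward foreign direct investment in the manufacturing sector 186.6, foreign purchases of equities on the domestic stock exchange 110.6.)

300.5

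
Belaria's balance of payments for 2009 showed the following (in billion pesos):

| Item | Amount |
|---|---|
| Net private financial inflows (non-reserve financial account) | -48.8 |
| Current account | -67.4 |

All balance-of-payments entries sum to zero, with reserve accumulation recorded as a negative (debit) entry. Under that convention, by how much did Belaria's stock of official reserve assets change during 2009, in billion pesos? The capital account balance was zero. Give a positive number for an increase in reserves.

-116.2

Official reserve transactions balance = -((-67.4) + (-48.8)) = 116.2
An accumulation of reserves is recorded as a debit (negative entry), so the change in the stock of reserves is the negative of that balance.
Change in official reserves = -(116.2) = -116.2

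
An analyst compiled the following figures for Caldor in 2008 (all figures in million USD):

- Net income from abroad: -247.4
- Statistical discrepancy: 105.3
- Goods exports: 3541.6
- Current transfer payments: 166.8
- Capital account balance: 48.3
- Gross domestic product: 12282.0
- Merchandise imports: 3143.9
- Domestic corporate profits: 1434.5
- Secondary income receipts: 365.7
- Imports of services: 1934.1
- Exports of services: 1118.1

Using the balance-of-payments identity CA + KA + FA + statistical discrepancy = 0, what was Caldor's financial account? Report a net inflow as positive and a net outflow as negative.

313.2

Goods balance = 3541.6 - 3143.9 = 397.7
Services balance = 1118.1 - 1934.1 = -816.0
Trade balance (goods + services) = 397.7 + (-816.0) = -418.3
Net primary income = -247.4
Net secondary income = 365.7 - 166.8 = 198.9
Current account = -418.3 + (-247.4) + 198.9 = -466.8
Financial account = -(-466.8 + 48.3 + 105.3) = 313.2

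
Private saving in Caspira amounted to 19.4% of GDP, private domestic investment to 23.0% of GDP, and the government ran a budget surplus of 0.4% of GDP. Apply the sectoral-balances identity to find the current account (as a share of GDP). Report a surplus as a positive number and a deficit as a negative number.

By the sectoral-balances identity, CA = (S_private - I) + (T - G).
Private balance = 19.4 - 23.0 = -3.6
Government balance (T - G) = 0.4
CA = -3.6 + 0.4 = -3.2

-3.2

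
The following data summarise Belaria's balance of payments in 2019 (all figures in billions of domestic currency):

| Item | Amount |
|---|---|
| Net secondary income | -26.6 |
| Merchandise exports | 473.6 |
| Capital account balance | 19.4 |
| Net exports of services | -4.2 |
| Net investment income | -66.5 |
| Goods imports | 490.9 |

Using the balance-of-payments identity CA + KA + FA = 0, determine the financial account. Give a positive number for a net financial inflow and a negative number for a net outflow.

95.2

Goods balance = 473.6 - 490.9 = -17.3
Services balance = -4.2
Trade balance (goods + services) = -17.3 + (-4.2) = -21.5
Net primary income = -66.5
Net secondary income = -26.6
Current account = -21.5 + (-66.5) + (-26.6) = -114.6
Financial account = -(-114.6 + 19.4) = 95.2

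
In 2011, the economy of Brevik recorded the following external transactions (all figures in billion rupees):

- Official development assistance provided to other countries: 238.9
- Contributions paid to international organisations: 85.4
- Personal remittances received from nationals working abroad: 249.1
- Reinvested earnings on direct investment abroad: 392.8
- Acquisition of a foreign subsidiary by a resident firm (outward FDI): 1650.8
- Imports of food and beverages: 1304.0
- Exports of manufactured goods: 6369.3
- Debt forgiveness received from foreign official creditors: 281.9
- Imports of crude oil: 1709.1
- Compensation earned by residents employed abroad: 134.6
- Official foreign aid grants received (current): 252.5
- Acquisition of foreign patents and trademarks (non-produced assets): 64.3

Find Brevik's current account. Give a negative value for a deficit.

4060.9

Goods: 6369.3 - 1304.0 - 1709.1 = 3356.2
Primary income: 134.6 + 392.8 = 527.4
Secondary income: 249.1 + 252.5 - 238.9 - 85.4 = 177.3
Current account = 3356.2 + 527.4 + 177.3 = 4060.9
(Excluded from the current account — financial account: acquisition of a foreign subsidiary by a resident firm (outward FDI) 1650.8; capital account: debt forgiveness received from foreign official creditors 281.9, acquisition of foreign patents and trademarks (non-produced assets) 64.3.)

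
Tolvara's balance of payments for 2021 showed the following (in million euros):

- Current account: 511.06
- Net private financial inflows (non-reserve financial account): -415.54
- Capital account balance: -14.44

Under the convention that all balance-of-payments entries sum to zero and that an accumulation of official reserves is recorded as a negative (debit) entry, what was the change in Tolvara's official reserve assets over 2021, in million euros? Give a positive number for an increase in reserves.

81.08

Official reserve transactions balance = -(511.06 + (-14.44) + (-415.54)) = -81.08
An accumulation of reserves is recorded as a debit (negative entry), so the change in the stock of reserves is the negative of that balance.
Change in official reserves = -(-81.08) = 81.08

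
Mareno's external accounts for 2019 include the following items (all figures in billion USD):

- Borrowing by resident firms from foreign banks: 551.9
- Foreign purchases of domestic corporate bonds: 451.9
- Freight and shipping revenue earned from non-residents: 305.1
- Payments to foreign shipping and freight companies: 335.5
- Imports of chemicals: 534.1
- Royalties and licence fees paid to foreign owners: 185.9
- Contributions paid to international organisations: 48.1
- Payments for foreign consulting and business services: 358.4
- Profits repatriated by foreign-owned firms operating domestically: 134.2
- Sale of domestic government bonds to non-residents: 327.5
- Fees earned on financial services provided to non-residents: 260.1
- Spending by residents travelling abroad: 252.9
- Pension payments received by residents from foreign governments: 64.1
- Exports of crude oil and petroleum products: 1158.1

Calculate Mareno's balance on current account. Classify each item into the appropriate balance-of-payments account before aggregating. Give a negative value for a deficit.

-61.7

Goods: 1158.1 - 534.1 = 624.0
Services: -185.9 - 358.4 - 252.9 + 260.1 - 335.5 + 305.1 = -567.5
Primary income: -134.2
Secondary income: -48.1 + 64.1 = 16.0
Current account = 624.0 + (-567.5) + (-134.2) + 16.0 = -61.7
(Excluded from the current account — financial account: borrowing by resident firms from foreign banks 551.9, foreign purchases of domestic corporate bonds 451.9, sale of domestic government bonds to non-residents 327.5.)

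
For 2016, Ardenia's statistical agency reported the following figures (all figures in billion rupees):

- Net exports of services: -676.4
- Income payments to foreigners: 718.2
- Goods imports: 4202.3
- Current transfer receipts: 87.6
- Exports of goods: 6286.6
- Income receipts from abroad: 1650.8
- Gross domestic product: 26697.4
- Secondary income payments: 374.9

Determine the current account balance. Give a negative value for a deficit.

2053.2

Goods balance = 6286.6 - 4202.3 = 2084.3
Services balance = -676.4
Trade balance (goods + services) = 2084.3 + (-676.4) = 1407.9
Net primary income = 1650.8 - 718.2 = 932.6
Net secondary income = 87.6 - 374.9 = -287.3
Current account = 1407.9 + 932.6 + (-287.3) = 2053.2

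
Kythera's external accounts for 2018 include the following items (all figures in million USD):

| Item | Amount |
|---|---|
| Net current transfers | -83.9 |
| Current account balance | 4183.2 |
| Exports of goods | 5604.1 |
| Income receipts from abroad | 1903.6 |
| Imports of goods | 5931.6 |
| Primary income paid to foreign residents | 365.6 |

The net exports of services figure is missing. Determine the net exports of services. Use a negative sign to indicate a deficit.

Current account = goods balance + services balance + net primary income + net secondary income
Sum of the known components = 1126.6
Net exports of services = CA - (known components) = 4183.2 - 1126.6 = 3056.6

3056.6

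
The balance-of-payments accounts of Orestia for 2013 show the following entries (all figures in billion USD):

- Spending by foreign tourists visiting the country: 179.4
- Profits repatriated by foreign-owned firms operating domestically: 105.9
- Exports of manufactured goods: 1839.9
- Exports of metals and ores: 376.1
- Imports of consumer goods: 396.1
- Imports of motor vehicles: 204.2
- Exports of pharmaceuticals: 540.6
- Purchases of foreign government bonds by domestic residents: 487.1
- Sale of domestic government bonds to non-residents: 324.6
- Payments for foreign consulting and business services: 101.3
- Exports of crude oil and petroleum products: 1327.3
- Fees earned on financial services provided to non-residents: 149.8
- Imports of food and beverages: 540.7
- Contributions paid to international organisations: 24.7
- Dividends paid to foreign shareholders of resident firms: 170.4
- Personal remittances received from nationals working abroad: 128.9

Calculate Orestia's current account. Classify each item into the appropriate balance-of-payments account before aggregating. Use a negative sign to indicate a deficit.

2998.7

Goods: -540.7 + 1839.9 - 396.1 - 204.2 + 376.1 + 1327.3 + 540.6 = 2942.9
Services: 149.8 + 179.4 - 101.3 = 227.9
Primary income: -105.9 - 170.4 = -276.3
Secondary income: -24.7 + 128.9 = 104.2
Current account = 2942.9 + 227.9 + (-276.3) + 104.2 = 2998.7
(Excluded from the current account — financial account: purchases of foreign government bonds by domestic residents 487.1, sale of domestic government bonds to non-residents 324.6.)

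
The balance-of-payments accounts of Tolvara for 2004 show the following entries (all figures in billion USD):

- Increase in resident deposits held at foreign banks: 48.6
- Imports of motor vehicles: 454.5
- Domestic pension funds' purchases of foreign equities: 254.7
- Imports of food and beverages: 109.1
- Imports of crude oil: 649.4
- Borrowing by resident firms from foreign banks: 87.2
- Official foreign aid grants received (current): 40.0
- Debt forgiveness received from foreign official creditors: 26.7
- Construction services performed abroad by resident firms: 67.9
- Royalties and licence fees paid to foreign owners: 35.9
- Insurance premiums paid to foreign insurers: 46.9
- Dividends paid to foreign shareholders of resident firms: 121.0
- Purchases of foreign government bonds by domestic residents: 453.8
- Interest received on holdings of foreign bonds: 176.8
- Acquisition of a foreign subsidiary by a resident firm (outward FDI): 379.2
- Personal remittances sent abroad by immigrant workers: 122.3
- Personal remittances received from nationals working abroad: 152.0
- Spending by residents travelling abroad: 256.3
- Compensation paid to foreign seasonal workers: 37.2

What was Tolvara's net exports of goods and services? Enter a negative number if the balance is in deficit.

Goods: -649.4 - 109.1 - 454.5 = -1213.0
Services: 67.9 - 46.9 - 256.3 - 35.9 = -271.2
Trade balance = -1213.0 + (-271.2) = -1484.2
(Excluded from the trade balance — financial account: increase in resident deposits held at foreign banks 48.6, domestic pension funds' purchases of foreign equities 254.7, borrowing by resident firms from foreign banks 87.2, purchases of foreign government bonds by domestic residents 453.8, acquisition of a foreign subsidiary by a resident firm (outward FDI) 379.2; secondary income: official foreign aid grants received (current) 40.0, personal remittances sent abroad by immigrant workers 122.3, personal remittances received from nationals working abroad 152.0; capital account: debt forgiveness received from foreign official creditors 26.7; primary income: dividends paid to foreign shareholders of resident firms 121.0, interest received on holdings of foreign bonds 176.8, compensation paid to foreign seasonal workers 37.2.)

-1484.2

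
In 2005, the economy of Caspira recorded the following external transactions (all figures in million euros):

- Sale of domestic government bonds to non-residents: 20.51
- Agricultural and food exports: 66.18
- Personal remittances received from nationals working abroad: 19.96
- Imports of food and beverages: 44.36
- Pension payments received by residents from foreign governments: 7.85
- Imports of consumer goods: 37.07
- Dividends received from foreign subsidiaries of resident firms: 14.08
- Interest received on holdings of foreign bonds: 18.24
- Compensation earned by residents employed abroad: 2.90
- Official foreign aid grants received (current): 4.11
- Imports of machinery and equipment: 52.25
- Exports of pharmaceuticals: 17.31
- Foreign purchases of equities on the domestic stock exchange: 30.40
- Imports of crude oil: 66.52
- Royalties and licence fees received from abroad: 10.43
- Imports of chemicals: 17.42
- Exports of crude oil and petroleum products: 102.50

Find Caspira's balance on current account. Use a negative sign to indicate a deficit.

45.94

Goods: -44.36 - 66.52 - 37.07 - 52.25 - 17.42 + 66.18 + 102.50 + 17.31 = -31.63
Services: 10.43
Primary income: 2.90 + 18.24 + 14.08 = 35.22
Secondary income: 19.96 + 7.85 + 4.11 = 31.92
Current account = (-31.63) + 10.43 + 35.22 + 31.92 = 45.94
(Excluded from the current account — financial account: sale of domestic government bonds to non-residents 20.51, foreign purchases of equities on the domestic stock exchange 30.40.)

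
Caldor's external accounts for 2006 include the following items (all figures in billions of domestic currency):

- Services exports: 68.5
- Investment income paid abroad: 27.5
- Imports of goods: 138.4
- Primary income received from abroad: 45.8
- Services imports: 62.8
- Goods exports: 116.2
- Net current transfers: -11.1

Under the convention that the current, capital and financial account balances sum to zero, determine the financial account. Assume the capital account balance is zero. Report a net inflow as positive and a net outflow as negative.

Goods balance = 116.2 - 138.4 = -22.2
Services balance = 68.5 - 62.8 = 5.7
Trade balance (goods + services) = -22.2 + 5.7 = -16.5
Net primary income = 45.8 - 27.5 = 18.3
Net secondary income = -11.1
Current account = -16.5 + 18.3 + (-11.1) = -9.3
Financial account = -(-9.3) = 9.3

9.3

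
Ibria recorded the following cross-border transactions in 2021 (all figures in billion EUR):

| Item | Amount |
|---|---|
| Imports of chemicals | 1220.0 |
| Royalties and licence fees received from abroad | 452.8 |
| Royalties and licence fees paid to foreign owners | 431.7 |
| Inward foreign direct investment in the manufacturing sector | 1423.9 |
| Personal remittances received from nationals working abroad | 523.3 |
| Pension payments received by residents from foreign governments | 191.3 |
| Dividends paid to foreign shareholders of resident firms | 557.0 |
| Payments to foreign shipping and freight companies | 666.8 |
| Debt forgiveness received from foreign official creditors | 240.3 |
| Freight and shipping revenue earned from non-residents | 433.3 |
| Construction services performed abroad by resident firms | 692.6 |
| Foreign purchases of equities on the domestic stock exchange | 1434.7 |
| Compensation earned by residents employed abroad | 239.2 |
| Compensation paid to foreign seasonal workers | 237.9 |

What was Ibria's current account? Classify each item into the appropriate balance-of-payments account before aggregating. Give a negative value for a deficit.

Goods: -1220.0
Services: -666.8 + 692.6 + 452.8 - 431.7 + 433.3 = 480.2
Primary income: -557.0 - 237.9 + 239.2 = -555.7
Secondary income: 523.3 + 191.3 = 714.6
Current account = (-1220.0) + 480.2 + (-555.7) + 714.6 = -580.9
(Excluded from the current account — financial account: inward foreign direct investment in the manufacturing sector 1423.9, foreign purchases of equities on the domestic stock exchange 1434.7; capital account: debt forgiveness received from foreign official creditors 240.3.)

-580.9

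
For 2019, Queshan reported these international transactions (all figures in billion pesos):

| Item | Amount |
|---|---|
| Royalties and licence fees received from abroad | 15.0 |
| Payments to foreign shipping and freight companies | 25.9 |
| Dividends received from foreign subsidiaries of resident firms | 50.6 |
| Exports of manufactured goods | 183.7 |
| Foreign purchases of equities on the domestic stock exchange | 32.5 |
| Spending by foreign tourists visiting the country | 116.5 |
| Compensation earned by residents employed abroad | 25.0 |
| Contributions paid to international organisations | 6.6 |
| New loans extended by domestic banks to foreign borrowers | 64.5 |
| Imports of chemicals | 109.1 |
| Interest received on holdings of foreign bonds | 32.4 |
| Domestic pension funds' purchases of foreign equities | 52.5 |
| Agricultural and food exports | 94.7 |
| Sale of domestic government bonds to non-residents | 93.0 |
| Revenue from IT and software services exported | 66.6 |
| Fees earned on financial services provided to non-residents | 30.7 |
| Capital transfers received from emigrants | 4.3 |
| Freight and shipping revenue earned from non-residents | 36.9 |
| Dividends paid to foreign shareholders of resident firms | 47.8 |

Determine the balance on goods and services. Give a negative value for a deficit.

Goods: 183.7 - 109.1 + 94.7 = 169.3
Services: 36.9 + 116.5 + 30.7 + 15.0 + 66.6 - 25.9 = 239.8
Trade balance = 169.3 + 239.8 = 409.1
(Excluded from the trade balance — primary income: dividends received from foreign subsidiaries of resident firms 50.6, compensation earned by residents employed abroad 25.0, interest received on holdings of foreign bonds 32.4, dividends paid to foreign shareholders of resident firms 47.8; financial account: foreign purchases of equities on the domestic stock exchange 32.5, new loans extended by domestic banks to foreign borrowers 64.5, domestic pension funds' purchases of foreign equities 52.5, sale of domestic government bonds to non-residents 93.0; secondary income: contributions paid to international organisations 6.6; capital account: capital transfers received from emigrants 4.3.)

409.1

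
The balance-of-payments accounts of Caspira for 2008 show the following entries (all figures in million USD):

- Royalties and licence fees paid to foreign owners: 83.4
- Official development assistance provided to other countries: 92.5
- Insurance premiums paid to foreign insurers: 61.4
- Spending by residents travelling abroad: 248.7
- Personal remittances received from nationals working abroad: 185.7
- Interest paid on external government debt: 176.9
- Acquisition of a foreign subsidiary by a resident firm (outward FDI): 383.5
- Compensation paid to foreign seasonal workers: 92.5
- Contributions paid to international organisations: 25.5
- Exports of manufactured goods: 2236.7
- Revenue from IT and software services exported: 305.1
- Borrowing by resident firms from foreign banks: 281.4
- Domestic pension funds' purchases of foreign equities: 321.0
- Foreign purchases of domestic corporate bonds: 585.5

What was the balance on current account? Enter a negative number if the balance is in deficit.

1946.6

Goods: 2236.7
Services: -83.4 - 248.7 + 305.1 - 61.4 = -88.4
Primary income: -176.9 - 92.5 = -269.4
Secondary income: -25.5 + 185.7 - 92.5 = 67.7
Current account = 2236.7 + (-88.4) + (-269.4) + 67.7 = 1946.6
(Excluded from the current account — financial account: acquisition of a foreign subsidiary by a resident firm (outward FDI) 383.5, borrowing by resident firms from foreign banks 281.4, domestic pension funds' purchases of foreign equities 321.0, foreign purchases of domestic corporate bonds 585.5.)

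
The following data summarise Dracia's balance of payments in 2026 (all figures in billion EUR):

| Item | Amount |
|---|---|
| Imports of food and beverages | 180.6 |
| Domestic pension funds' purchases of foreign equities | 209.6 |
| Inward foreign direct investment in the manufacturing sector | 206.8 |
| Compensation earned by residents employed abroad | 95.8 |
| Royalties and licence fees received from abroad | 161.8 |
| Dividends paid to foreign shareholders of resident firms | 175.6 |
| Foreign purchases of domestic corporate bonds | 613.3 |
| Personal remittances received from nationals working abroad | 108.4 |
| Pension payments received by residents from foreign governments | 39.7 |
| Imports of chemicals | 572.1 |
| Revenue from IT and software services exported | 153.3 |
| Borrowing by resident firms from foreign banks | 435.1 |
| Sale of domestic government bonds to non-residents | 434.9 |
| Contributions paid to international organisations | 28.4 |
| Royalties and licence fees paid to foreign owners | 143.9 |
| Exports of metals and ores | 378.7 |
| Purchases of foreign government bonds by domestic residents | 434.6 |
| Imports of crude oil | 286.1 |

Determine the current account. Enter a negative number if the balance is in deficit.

Goods: -572.1 - 180.6 + 378.7 - 286.1 = -660.1
Services: 153.3 - 143.9 + 161.8 = 171.2
Primary income: -175.6 + 95.8 = -79.8
Secondary income: -28.4 + 39.7 + 108.4 = 119.7
Current account = (-660.1) + 171.2 + (-79.8) + 119.7 = -449.0
(Excluded from the current account — financial account: domestic pension funds' purchases of foreign equities 209.6, inward foreign direct investment in the manufacturing sector 206.8, foreign purchases of domestic corporate bonds 613.3, borrowing by resident firms from foreign banks 435.1, sale of domestic government bonds to non-residents 434.9, purchases of foreign government bonds by domestic residents 434.6.)

-449.0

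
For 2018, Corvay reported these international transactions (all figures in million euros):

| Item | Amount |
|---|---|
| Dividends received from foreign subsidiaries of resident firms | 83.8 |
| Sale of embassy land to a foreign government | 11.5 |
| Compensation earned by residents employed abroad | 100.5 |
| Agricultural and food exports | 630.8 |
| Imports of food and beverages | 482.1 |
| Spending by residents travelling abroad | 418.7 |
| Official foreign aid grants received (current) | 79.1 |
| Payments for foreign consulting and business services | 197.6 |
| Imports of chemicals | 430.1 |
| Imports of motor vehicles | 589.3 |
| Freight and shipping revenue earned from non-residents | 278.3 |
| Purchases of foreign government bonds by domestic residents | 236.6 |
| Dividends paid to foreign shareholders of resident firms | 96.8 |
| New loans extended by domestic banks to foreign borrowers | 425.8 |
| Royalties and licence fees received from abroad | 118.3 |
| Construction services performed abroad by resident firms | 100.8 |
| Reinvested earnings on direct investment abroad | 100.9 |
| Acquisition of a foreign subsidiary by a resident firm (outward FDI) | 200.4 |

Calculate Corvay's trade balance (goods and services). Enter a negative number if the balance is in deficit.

-989.6

Goods: -482.1 + 630.8 - 430.1 - 589.3 = -870.7
Services: -418.7 + 100.8 - 197.6 + 118.3 + 278.3 = -118.9
Trade balance = -870.7 + (-118.9) = -989.6
(Excluded from the trade balance — primary income: dividends received from foreign subsidiaries of resident firms 83.8, compensation earned by residents employed abroad 100.5, dividends paid to foreign shareholders of resident firms 96.8, reinvested earnings on direct investment abroad 100.9; capital account: sale of embassy land to a foreign government 11.5; secondary income: official foreign aid grants received (current) 79.1; financial account: purchases of foreign government bonds by domestic residents 236.6, new loans extended by domestic banks to foreign borrowers 425.8, acquisition of a foreign subsidiary by a resident firm (outward FDI) 200.4.)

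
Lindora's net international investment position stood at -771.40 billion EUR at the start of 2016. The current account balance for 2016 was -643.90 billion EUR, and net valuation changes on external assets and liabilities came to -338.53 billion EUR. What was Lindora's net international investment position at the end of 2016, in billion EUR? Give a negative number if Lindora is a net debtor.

-1753.83

Change in NIIP = current account + net valuation change = -643.90 + (-338.53) = -982.43
End-of-year NIIP = -771.40 + (-982.43) = -1753.83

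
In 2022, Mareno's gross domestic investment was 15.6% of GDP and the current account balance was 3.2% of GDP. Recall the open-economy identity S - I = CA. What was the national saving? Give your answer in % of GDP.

18.8

S - I = CA (net lending to the rest of the world).
S = I + CA = 15.6 + 3.2 = 18.8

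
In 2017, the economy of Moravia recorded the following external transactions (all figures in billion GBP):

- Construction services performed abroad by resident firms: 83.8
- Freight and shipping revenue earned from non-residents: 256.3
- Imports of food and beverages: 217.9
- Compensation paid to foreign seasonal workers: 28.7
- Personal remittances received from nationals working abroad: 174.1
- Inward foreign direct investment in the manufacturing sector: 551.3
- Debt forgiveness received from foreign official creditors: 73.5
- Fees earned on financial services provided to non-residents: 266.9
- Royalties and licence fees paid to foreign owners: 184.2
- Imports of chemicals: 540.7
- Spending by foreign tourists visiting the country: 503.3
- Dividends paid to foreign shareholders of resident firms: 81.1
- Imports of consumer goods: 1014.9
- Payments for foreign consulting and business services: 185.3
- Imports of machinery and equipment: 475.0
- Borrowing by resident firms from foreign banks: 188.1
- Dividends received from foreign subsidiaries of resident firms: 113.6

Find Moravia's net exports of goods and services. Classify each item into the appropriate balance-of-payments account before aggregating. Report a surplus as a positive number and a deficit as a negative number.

Goods: -217.9 - 540.7 - 475.0 - 1014.9 = -2248.5
Services: 266.9 - 185.3 - 184.2 + 256.3 + 83.8 + 503.3 = 740.8
Trade balance = -2248.5 + 740.8 = -1507.7
(Excluded from the trade balance — primary income: compensation paid to foreign seasonal workers 28.7, dividends paid to foreign shareholders of resident firms 81.1, dividends received from foreign subsidiaries of resident firms 113.6; secondary income: personal remittances received from nationals working abroad 174.1; financial account: inward foreign direct investment in the manufacturing sector 551.3, borrowing by resident firms from foreign banks 188.1; capital account: debt forgiveness received from foreign official creditors 73.5.)

-1507.7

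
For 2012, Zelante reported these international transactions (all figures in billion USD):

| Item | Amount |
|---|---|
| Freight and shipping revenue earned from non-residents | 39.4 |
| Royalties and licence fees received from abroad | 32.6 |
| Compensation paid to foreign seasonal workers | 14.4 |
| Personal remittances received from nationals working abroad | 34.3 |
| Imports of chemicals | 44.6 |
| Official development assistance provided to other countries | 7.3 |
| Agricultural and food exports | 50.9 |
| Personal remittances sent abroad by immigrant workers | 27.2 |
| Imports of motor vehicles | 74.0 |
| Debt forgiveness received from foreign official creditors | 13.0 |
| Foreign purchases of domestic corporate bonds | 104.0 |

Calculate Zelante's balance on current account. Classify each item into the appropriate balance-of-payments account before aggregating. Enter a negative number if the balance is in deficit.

Goods: -44.6 + 50.9 - 74.0 = -67.7
Services: 32.6 + 39.4 = 72.0
Primary income: -14.4
Secondary income: -7.3 + 34.3 - 27.2 = -0.2
Current account = (-67.7) + 72.0 + (-14.4) + (-0.2) = -10.3
(Excluded from the current account — capital account: debt forgiveness received from foreign official creditors 13.0; financial account: foreign purchases of domestic corporate bonds 104.0.)

-10.3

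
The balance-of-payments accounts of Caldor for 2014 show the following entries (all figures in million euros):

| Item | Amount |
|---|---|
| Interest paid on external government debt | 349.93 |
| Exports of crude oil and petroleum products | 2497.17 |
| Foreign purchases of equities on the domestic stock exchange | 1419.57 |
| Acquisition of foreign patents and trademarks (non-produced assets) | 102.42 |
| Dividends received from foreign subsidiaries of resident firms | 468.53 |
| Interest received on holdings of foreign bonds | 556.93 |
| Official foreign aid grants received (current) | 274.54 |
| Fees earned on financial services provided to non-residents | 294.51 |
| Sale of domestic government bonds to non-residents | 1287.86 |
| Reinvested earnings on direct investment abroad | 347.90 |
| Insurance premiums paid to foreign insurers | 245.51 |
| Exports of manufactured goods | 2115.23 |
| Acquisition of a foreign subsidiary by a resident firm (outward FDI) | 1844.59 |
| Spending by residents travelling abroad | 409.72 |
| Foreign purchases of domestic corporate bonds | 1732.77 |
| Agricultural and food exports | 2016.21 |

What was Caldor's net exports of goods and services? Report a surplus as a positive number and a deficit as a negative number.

6267.89

Goods: 2497.17 + 2115.23 + 2016.21 = 6628.61
Services: 294.51 - 245.51 - 409.72 = -360.72
Trade balance = 6628.61 + (-360.72) = 6267.89
(Excluded from the trade balance — primary income: interest paid on external government debt 349.93, dividends received from foreign subsidiaries of resident firms 468.53, interest received on holdings of foreign bonds 556.93, reinvested earnings on direct investment abroad 347.90; financial account: foreign purchases of equities on the domestic stock exchange 1419.57, sale of domestic government bonds to non-residents 1287.86, acquisition of a foreign subsidiary by a resident firm (outward FDI) 1844.59, foreign purchases of domestic corporate bonds 1732.77; capital account: acquisition of foreign patents and trademarks (non-produced assets) 102.42; secondary income: official foreign aid grants received (current) 274.54.)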